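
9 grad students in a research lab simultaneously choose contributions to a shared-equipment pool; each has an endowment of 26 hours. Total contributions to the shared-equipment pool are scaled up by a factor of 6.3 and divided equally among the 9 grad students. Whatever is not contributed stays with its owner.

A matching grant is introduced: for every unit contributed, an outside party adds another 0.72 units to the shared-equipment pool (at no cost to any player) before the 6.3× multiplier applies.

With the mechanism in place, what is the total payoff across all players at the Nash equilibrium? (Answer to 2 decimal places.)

With the mechanism, a contributed unit returns 6.3 × 1.72 / 9 = 1.2040 per unit of net cost to the contributor — now above 1 — so contributing fully is weakly dominant for every player.
At the Nash equilibrium everyone contributes 26. Group total payoff = 6.3 × 1.72 × 234 = 2535.62.

2535.62 hours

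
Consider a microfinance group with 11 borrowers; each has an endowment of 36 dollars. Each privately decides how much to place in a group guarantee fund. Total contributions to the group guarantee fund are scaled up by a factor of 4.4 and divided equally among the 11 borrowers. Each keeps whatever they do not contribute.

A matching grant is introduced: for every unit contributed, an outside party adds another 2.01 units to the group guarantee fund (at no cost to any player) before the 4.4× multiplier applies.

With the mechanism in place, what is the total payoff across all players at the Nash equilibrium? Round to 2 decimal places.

The effective private return per unit is now 4.4 × 3.01 / 11 = 1.2040 > 1, so every player's dominant strategy flips to full contribution.
At the Nash equilibrium everyone contributes 36. Group total payoff = 4.4 × 3.01 × 396 = 5244.62.

5244.62 dollars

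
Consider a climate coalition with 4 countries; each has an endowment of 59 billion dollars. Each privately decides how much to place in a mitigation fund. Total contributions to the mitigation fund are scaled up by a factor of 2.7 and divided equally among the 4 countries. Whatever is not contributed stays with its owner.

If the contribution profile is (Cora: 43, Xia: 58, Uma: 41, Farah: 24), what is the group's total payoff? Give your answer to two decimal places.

518.20 billion dollars

Total contributed: 43 + 58 + 41 + 24 = 166; total kept: 4 × 59 − 166 = 70.
The mitigation fund pays out 2.7 × 166 = 448.20 in aggregate.
Group total = 70 + 448.20 = 518.20.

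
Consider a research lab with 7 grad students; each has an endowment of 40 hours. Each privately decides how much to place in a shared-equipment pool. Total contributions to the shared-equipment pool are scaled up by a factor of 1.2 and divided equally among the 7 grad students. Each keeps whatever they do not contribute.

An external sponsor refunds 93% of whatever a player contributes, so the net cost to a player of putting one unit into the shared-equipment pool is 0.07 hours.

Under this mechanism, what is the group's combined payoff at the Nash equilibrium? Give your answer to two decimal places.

The effective private return per unit is now (1.2/7) / 0.07 = 2.4490 > 1, so every player's dominant strategy flips to full contribution.
So the Nash equilibrium is full contribution by all 7; the group earns 7 × (40 × 0.93 + 1.2 × 40) = 596.40.

596.40 hours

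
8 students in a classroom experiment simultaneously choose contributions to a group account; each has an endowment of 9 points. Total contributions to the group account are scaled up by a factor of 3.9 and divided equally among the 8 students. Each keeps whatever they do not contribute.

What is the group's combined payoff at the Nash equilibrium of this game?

Each contributed unit returns 3.9/8 = 0.4875 to its contributor — below 1 — so contributing 0 is dominant for every player. At the Nash equilibrium everyone keeps their 9, and the group total is 8 × 9 = 72.

72.00 points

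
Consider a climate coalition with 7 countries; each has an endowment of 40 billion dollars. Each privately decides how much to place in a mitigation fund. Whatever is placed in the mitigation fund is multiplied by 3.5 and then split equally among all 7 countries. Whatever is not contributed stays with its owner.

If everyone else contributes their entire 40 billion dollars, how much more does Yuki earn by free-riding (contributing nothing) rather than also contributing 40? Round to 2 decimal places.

Switching from a contribution of 40 to 0 lets Yuki keep an extra 40 billion dollars, but lowers the mitigation fund by 40, which costs Yuki their own share of that drop: 3.5/7 × 40 = 20.00.
Net gain = 40 − 20.00 = 20.00. The private return per contributed unit (0.5000) is below 1, so free-riding is indeed the best response regardless of what the others do.

20.00 billion dollars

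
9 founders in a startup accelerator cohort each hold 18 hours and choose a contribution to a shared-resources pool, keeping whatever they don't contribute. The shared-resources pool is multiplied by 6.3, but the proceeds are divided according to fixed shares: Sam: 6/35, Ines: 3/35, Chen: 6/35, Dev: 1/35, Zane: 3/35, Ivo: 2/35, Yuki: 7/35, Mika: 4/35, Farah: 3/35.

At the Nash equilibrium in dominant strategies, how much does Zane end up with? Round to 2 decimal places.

A player with share s gets back 6.3·s per unit contributed, so full contribution is dominant for anyone with s > 1/6.3 = 0.1587 and zero contribution is dominant for anyone below.
The shares above 0.1587 belong to Sam, Chen and Yuki, contributing 18 each; the remaining 6 contribute 0. Total contributed: 54.
Zane keeps 18 and receives 6.3 × 54 × 3/35 = 29.16 from the shared-resources pool, for a payoff of 47.16.

47.16 hours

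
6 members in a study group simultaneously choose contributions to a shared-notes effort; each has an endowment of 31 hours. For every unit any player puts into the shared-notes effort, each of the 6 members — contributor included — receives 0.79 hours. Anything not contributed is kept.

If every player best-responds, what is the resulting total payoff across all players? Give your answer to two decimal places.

The private return per contributed unit is 0.79 < 1, so contributing 0 is dominant for every player. At the Nash equilibrium everyone keeps their 31, and the group total is 6 × 31 = 186.

186.00 hours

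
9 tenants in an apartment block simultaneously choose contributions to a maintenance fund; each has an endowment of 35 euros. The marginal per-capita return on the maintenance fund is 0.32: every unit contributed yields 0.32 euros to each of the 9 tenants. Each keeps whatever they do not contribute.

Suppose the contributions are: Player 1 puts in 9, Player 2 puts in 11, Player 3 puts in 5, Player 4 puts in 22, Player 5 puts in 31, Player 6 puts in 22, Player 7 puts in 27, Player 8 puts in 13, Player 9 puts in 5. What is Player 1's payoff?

72.40 euros

Total contributed: 9 + 11 + 5 + 22 + 31 + 22 + 27 + 13 + 5 = 145.
Each receives 0.32 × 145 = 46.40 from the maintenance fund.
Player 1 keeps 35 − 9 = 26, so Player 1's payoff is 26 + 46.40 = 72.40.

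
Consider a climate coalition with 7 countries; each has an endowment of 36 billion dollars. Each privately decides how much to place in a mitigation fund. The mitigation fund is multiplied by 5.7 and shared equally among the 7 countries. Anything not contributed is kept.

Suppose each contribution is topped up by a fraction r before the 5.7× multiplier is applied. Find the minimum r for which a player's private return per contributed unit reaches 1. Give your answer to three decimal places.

With matching at rate r, one contributed unit becomes (1 + r) in the mitigation fund and returns 5.7 × (1 + r) / 7 to the contributor.
Setting this equal to 1: 1 + r = 7/5.7 = 1.2281.
So the minimum matching rate is r = 1.2281 − 1 = 0.228.

0.228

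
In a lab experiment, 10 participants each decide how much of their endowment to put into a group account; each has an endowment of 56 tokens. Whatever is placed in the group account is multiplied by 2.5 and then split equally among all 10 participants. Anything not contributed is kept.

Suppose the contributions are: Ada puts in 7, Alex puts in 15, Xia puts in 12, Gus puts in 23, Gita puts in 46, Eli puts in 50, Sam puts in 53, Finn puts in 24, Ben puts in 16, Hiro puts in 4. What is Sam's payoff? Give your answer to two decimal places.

65.50 tokens

Total contributed: 7 + 15 + 12 + 23 + 46 + 50 + 53 + 24 + 16 + 4 = 250.
Each receives 2.5 × 250 / 10 = 62.50 from the group account.
Sam keeps 56 − 53 = 3, so Sam's payoff is 3 + 62.50 = 65.50.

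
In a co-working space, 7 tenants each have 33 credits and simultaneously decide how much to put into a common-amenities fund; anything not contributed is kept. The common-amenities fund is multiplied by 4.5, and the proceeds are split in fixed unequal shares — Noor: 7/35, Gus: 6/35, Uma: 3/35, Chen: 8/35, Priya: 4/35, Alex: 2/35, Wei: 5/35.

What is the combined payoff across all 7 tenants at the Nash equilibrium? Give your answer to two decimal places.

346.50 credits

For player j, contributing a unit is worthwhile iff 4.5 × (j's share) ≥ 1, i.e. iff j's share is at least 0.2222.
Chen alone (share 8/35) is above the threshold, contributing 33; the remaining 6 contribute 0. Total contributed: 33.
The common-amenities fund pays out 4.5 × 33 = 148.50 in total (split across the unequal shares, but the aggregate is all that matters for the group sum).
The 6 free-riders keep 33 each, adding 198. Group total = 198 + 148.50 = 346.50.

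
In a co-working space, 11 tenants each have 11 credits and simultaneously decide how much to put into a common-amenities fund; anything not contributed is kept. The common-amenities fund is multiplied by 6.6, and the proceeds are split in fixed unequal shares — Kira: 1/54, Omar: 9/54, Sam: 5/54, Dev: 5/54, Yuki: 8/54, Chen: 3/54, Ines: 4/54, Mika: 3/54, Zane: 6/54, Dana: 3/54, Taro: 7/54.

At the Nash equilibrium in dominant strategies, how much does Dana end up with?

15.03 credits

Player j's private return per contributed unit is 6.6 × (j's share). Contributing is weakly dominant for j when that share is at least 1/6.6 = 0.1515, and contributing 0 is dominant otherwise.
The only share above 0.1515 is Omar's 9/54, contributing 11; the remaining 10 contribute 0. Total contributed: 11.
Dana keeps 11 and receives 6.6 × 11 × 3/54 = 4.03 from the common-amenities fund, for a payoff of 15.03.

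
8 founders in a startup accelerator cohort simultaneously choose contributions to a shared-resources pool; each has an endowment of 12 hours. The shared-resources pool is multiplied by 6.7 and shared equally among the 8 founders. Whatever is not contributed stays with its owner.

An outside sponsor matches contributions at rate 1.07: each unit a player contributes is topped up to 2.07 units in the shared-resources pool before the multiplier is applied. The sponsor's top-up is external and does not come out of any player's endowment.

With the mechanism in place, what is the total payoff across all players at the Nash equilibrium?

With the mechanism, a contributed unit returns 6.7 × 2.07 / 8 = 1.7336 per unit of net cost to the contributor — now above 1 — so contributing fully is weakly dominant for every player.
At the Nash equilibrium everyone contributes 12. Group total payoff = 6.7 × 2.07 × 96 = 1331.42.

1331.42 hours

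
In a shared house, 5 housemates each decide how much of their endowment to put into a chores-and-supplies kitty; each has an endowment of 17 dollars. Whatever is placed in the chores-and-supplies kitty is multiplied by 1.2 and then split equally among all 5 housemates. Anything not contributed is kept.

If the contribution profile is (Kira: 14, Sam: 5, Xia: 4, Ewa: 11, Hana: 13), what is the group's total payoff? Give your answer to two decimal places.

94.40 dollars

Total contributed: 14 + 5 + 4 + 11 + 13 = 47; total kept: 5 × 17 − 47 = 38.
The chores-and-supplies kitty pays out 1.2 × 47 = 56.40 in aggregate.
Group total = 38 + 56.40 = 94.40.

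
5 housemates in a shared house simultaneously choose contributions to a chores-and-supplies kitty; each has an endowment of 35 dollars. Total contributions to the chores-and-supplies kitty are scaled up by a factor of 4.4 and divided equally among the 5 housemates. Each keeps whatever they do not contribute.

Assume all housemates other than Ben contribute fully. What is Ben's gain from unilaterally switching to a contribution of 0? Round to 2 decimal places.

4.20 dollars

Switching from a contribution of 35 to 0 lets Ben keep an extra 35 dollars, but lowers the chores-and-supplies kitty by 35, which costs Ben their own share of that drop: 4.4/5 × 35 = 30.80.
Net gain = 35 − 30.80 = 4.20. The private return per contributed unit (0.8800) is below 1, so free-riding is indeed the best response regardless of what the others do.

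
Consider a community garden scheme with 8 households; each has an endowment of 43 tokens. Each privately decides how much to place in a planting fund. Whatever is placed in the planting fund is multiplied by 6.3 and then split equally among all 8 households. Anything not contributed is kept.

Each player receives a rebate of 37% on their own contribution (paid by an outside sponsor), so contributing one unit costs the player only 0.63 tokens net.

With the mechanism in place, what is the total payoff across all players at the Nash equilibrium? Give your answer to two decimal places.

The effective private return per unit is now (6.3/8) / 0.63 = 1.2500 > 1, so every player's dominant strategy flips to full contribution.
At the Nash equilibrium everyone contributes 43. Group total payoff = 8 × (43 × 0.37 + 6.3 × 43) = 2294.48.

2294.48 tokens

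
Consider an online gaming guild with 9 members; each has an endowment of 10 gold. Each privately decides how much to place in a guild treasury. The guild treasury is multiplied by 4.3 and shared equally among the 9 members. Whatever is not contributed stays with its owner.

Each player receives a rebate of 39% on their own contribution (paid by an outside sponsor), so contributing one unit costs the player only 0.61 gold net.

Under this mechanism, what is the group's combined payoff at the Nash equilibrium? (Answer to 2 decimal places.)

90.00 gold

With the mechanism, a contributed unit returns (4.3/9) / 0.61 = 0.7832 per unit of net cost — still below 1 — so contributing 0 remains dominant for every player.
At the Nash equilibrium no one contributes; group total payoff = 9 × 10 = 90.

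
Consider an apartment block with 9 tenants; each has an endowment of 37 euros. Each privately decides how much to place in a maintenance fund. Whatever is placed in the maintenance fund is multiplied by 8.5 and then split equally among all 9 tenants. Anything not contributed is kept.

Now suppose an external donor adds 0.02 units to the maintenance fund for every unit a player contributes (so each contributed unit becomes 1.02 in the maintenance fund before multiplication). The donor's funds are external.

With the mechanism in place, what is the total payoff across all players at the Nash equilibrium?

333.00 euros

The effective private return is 8.5 × 1.02 / 9 = 0.9633, which is still under 1, so the mechanism doesn't change anyone's dominant strategy: zero contribution.
Everyone keeps their endowment and the group total is 9 × 37 = 333.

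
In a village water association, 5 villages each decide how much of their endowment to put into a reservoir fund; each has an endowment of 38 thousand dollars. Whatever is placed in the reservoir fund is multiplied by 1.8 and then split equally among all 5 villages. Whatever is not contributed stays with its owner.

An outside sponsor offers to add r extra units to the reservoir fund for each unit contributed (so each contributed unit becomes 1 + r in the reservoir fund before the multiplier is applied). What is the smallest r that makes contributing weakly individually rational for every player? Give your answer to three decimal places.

With matching at rate r, one contributed unit becomes (1 + r) in the reservoir fund and returns 1.8 × (1 + r) / 5 to the contributor.
Setting this equal to 1: 1 + r = 5/1.8 = 2.7778.
So the minimum matching rate is r = 2.7778 − 1 = 1.778.

1.778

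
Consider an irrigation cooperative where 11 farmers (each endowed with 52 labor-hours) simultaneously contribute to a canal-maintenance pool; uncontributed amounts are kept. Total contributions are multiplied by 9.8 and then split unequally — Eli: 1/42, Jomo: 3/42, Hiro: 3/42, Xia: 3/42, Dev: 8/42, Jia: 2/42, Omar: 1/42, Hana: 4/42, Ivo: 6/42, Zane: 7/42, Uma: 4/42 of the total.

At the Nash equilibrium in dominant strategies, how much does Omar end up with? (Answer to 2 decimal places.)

88.40 labor-hours

A player with share s gets back 9.8·s per unit contributed, so full contribution is dominant for anyone with s > 1/9.8 = 0.1020 and zero contribution is dominant for anyone below.
The shares above 0.1020 belong to Dev, Ivo and Zane, contributing 52 each; the remaining 8 contribute 0. Total contributed: 156.
Omar keeps 52 and receives 9.8 × 156 × 1/42 = 36.40 from the canal-maintenance pool, for a payoff of 88.40.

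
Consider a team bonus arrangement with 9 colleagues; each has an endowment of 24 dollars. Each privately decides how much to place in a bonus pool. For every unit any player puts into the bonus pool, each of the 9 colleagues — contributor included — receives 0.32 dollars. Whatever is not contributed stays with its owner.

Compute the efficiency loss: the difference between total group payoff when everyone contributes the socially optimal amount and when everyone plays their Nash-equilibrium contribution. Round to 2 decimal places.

The private return per contributed unit is 0.32 < 1, so contributing 0 is dominant for every player. At the Nash equilibrium everyone keeps their 24, and the group total is 9 × 24 = 216.
Each contributed unit returns 2.880 to the group as a whole (0.32 to each of 9 players), which exceeds 1, so the social optimum is full contribution: group total = 2.880 × 216 = 622.08.
Efficiency loss = 622.08 − 216 = 406.08.

406.08 dollars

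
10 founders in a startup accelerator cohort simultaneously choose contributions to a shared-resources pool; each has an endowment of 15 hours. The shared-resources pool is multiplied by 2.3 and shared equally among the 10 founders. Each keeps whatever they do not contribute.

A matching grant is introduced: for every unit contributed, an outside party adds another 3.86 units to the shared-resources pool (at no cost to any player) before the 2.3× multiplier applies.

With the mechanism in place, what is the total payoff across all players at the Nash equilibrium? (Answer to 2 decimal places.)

With the mechanism, a contributed unit returns 2.3 × 4.86 / 10 = 1.1178 per unit of net cost to the contributor — now above 1 — so contributing fully is weakly dominant for every player.
At the Nash equilibrium everyone contributes 15. Group total payoff = 2.3 × 4.86 × 150 = 1676.70.

1676.70 hours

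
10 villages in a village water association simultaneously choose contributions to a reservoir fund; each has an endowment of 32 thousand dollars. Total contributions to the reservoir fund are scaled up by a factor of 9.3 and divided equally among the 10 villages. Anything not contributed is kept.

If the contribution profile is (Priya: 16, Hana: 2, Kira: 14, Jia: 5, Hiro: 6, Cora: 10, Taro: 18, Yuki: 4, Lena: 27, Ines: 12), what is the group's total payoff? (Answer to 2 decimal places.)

1266.20 thousand dollars

Total contributed: 16 + 2 + 14 + 5 + 6 + 10 + 18 + 4 + 27 + 12 = 114; total kept: 10 × 32 − 114 = 206.
The reservoir fund pays out 9.3 × 114 = 1060.20 in aggregate.
Group total = 206 + 1060.20 = 1266.20.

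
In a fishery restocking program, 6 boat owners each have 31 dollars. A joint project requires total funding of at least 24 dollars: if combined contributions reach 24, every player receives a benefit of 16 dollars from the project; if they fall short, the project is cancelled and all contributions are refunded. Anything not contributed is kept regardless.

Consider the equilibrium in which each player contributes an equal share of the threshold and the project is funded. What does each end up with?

Equal share of the threshold: 24/6 = 4.
At this profile no one gains by cutting their contribution: any cut drops the total below 24, the project is cancelled, contributions are refunded, and the deviator ends with 31, which is less than 31 − 4 + 16 = 43. Contributing more than 4 just wastes the excess. So contributing exactly 4 is a best response.
Each player's payoff: 31 − 4 + 16 = 43.

43 dollars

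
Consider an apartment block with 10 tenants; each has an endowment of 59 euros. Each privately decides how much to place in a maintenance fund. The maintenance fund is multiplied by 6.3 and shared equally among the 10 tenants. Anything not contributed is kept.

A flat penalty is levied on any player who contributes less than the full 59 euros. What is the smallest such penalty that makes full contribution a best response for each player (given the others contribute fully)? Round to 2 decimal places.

Given the others contribute fully, the best deviation is to contribute 0 (any partial contribution still incurs the fine and gives up units whose private return 0.6300 is below 1).
Deviating from 59 to 0 saves 59 euros but forfeits the deviator's share of the drop in the maintenance fund: 6.3/10 × 59 = 37.17.
So the deviation gain is 59 − 37.17 = 21.83, and the fine must be at least 21.83 euros to wipe it out.

21.83 euros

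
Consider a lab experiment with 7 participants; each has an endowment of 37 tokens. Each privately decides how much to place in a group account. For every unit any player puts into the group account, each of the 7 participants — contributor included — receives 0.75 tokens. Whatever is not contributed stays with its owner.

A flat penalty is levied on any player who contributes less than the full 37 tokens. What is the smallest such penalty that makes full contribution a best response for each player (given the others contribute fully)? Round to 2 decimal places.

Given the others contribute fully, the best deviation is to contribute 0 (any partial contribution still incurs the fine and gives up units whose private return 0.75 is below 1).
Deviating from 37 to 0 saves 37 tokens but forfeits the deviator's share of the drop in the group account: 0.75 × 37 = 27.75.
So the deviation gain is 37 − 27.75 = 9.25, and the fine must be at least 9.25 tokens to wipe it out.

9.25 tokens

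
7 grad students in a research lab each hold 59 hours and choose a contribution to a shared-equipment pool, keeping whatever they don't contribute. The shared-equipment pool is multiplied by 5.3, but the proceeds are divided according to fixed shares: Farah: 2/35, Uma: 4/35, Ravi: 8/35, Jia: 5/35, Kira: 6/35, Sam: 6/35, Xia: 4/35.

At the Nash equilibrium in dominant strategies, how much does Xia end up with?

94.74 hours

Each unit j contributes comes back to j as 5.3 × (j's share), so j prefers to contribute only if that share exceeds 1/5.3 = 0.1887; otherwise keeping the unit dominates.
Ravi alone (share 8/35) is above the threshold, contributing 59; the remaining 6 contribute 0. Total contributed: 59.
Xia keeps 59 and receives 5.3 × 59 × 4/35 = 35.74 from the shared-equipment pool, for a payoff of 94.74.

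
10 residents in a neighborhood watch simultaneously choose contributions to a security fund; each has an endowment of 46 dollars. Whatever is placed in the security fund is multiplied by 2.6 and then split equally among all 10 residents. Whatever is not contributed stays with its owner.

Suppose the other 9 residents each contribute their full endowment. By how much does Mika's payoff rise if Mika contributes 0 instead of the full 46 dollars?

Switching from a contribution of 46 to 0 lets Mika keep an extra 46 dollars, but lowers the security fund by 46, which costs Mika their own share of that drop: 2.6/10 × 46 = 11.96.
Net gain = 46 − 11.96 = 34.04. The private return per contributed unit (0.2600) is below 1, so free-riding is indeed the best response regardless of what the others do.

34.04 dollars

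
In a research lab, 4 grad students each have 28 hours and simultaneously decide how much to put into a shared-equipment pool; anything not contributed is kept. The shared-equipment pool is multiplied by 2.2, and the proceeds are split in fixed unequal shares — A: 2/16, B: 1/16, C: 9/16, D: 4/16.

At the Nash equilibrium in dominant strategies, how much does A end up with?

35.70 hours

A player with share s gets back 2.2·s per unit contributed, so full contribution is dominant for anyone with s > 1/2.2 = 0.4545 and zero contribution is dominant for anyone below.
C alone (share 9/16) is above the threshold, contributing 28; the remaining 3 contribute 0. Total contributed: 28.
A keeps 28 and receives 2.2 × 28 × 2/16 = 7.70 from the shared-equipment pool, for a payoff of 35.70.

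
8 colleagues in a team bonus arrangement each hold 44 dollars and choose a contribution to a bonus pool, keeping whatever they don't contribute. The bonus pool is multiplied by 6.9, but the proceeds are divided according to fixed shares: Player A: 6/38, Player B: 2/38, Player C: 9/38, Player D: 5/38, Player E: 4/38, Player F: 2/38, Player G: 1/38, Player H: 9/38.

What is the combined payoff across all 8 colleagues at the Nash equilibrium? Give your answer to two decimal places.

Each unit j contributes comes back to j as 6.9 × (j's share), so j prefers to contribute only if that share exceeds 1/6.9 = 0.1449; otherwise keeping the unit dominates.
Player A, Player C and Player H are above the threshold, contributing 44 each; the remaining 5 contribute 0. Total contributed: 132.
The bonus pool pays out 6.9 × 132 = 910.80 in total (split across the unequal shares, but the aggregate is all that matters for the group sum).
The 5 free-riders keep 44 each, adding 220. Group total = 220 + 910.80 = 1130.80.

1130.80 dollars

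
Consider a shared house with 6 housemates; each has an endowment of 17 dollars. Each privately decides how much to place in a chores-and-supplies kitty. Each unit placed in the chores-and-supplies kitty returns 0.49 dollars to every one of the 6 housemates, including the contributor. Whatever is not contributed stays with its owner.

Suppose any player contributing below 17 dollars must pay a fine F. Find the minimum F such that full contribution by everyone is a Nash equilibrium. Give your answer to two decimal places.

Given the others contribute fully, the best deviation is to contribute 0 (any partial contribution still incurs the fine and gives up units whose private return 0.49 is below 1).
Deviating from 17 to 0 saves 17 dollars but forfeits the deviator's share of the drop in the chores-and-supplies kitty: 0.49 × 17 = 8.33.
So the deviation gain is 17 − 8.33 = 8.67, and the fine must be at least 8.67 dollars to wipe it out.

8.67 dollars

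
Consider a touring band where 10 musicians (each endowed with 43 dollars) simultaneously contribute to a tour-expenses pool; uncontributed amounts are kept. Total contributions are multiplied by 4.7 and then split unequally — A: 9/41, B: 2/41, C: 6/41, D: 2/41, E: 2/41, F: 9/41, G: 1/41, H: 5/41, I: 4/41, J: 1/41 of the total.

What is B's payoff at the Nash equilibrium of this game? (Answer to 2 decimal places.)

A player with share s gets back 4.7·s per unit contributed, so full contribution is dominant for anyone with s > 1/4.7 = 0.2128 and zero contribution is dominant for anyone below.
A and F are above the threshold, contributing 43 each; the remaining 8 contribute 0. Total contributed: 86.
B keeps 43 and receives 4.7 × 86 × 2/41 = 19.72 from the tour-expenses pool, for a payoff of 62.72.

62.72 dollars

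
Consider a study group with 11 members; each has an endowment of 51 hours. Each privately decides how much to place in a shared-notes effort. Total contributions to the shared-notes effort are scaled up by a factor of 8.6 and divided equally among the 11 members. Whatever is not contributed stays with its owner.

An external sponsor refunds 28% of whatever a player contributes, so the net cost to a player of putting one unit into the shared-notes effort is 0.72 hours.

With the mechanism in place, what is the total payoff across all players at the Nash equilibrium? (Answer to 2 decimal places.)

Under the mechanism each unit contributed yields (8.6/11) / 0.72 = 1.0859 back to its contributor per unit of net cost, which exceeds 1, making full contribution the dominant choice for everyone.
So the Nash equilibrium is full contribution by all 11; the group earns 11 × (51 × 0.28 + 8.6 × 51) = 4981.68.

4981.68 hours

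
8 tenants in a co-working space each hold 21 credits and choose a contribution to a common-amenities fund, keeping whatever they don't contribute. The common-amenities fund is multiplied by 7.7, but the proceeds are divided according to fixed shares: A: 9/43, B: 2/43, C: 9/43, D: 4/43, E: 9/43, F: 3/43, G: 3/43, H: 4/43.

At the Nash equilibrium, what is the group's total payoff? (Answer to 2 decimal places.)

Each unit j contributes comes back to j as 7.7 × (j's share), so j prefers to contribute only if that share exceeds 1/7.7 = 0.1299; otherwise keeping the unit dominates.
The shares above 0.1299 belong to A, C and E, contributing 21 each; the remaining 5 contribute 0. Total contributed: 63.
The common-amenities fund pays out 7.7 × 63 = 485.10 in total (split across the unequal shares, but the aggregate is all that matters for the group sum).
The 5 free-riders keep 21 each, adding 105. Group total = 105 + 485.10 = 590.10.

590.10 credits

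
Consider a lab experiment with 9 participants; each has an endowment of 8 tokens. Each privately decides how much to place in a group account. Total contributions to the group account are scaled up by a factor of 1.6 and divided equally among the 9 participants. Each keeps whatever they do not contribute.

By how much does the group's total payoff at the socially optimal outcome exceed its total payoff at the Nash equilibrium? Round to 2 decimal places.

Each contributed unit returns 1.6/9 = 0.1778 to its contributor — below 1 — so contributing 0 is dominant for every player. At the Nash equilibrium everyone keeps their 8, and the group total is 9 × 8 = 72.
Each contributed unit returns 1.600 to the group as a whole (0.1778 to each of 9 players), which exceeds 1, so the social optimum is full contribution: group total = 1.600 × 72 = 115.20.
Efficiency loss = 115.20 − 72 = 43.20.

43.20 tokens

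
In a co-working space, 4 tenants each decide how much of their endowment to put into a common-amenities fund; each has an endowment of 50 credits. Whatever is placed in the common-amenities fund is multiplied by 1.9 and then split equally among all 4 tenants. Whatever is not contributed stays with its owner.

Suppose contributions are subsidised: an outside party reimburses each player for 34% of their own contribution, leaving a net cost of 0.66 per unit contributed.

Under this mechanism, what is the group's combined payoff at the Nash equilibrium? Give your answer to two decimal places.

200.00 credits

Even with the mechanism, each unit contributed returns only (1.9/4) / 0.66 = 0.7197 per unit of net cost, so contributing nothing is still dominant.
At the Nash equilibrium no one contributes; group total payoff = 4 × 50 = 200.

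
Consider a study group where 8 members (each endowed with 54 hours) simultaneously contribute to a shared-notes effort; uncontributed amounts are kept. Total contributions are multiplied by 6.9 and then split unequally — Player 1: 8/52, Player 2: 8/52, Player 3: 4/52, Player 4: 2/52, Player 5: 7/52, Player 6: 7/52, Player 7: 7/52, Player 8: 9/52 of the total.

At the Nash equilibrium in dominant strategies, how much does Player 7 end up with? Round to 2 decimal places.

Player j's private return per contributed unit is 6.9 × (j's share). Contributing is weakly dominant for j when that share is at least 1/6.9 = 0.1449, and contributing 0 is dominant otherwise.
The shares above 0.1449 belong to Player 1, Player 2 and Player 8, contributing 54 each; the remaining 5 contribute 0. Total contributed: 162.
Player 7 keeps 54 and receives 6.9 × 162 × 7/52 = 150.47 from the shared-notes effort, for a payoff of 204.47.

204.47 hours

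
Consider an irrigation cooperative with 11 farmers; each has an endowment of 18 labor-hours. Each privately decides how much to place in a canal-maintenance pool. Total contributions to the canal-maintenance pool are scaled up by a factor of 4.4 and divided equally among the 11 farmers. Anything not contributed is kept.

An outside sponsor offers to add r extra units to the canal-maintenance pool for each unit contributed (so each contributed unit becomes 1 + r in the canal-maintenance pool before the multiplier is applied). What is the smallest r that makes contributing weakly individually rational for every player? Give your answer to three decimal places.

With matching at rate r, one contributed unit becomes (1 + r) in the canal-maintenance pool and returns 4.4 × (1 + r) / 11 to the contributor.
Setting this equal to 1: 1 + r = 11/4.4 = 2.5000.
So the minimum matching rate is r = 2.5000 − 1 = 1.500.

1.500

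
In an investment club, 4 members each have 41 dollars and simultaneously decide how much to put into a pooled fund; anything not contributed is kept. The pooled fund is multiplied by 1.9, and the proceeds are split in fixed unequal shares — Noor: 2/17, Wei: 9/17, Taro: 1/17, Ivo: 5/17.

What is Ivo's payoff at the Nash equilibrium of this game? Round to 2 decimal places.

Each unit j contributes comes back to j as 1.9 × (j's share), so j prefers to contribute only if that share exceeds 1/1.9 = 0.5263; otherwise keeping the unit dominates.
Only Wei (9/17) clears that bar, contributing 41; the remaining 3 contribute 0. Total contributed: 41.
Ivo keeps 41 and receives 1.9 × 41 × 5/17 = 22.91 from the pooled fund, for a payoff of 63.91.

63.91 dollars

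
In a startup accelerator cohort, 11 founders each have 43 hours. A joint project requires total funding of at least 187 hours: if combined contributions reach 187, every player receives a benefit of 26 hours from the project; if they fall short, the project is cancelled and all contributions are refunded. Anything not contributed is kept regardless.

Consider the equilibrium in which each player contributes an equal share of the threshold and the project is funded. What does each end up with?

52 hours

Equal share of the threshold: 187/11 = 17.
At this profile no one gains by cutting their contribution: any cut drops the total below 187, the project is cancelled, contributions are refunded, and the deviator ends with 43, which is less than 43 − 17 + 26 = 52. Contributing more than 17 just wastes the excess. So contributing exactly 17 is a best response.
Each player's payoff: 43 − 17 + 26 = 52.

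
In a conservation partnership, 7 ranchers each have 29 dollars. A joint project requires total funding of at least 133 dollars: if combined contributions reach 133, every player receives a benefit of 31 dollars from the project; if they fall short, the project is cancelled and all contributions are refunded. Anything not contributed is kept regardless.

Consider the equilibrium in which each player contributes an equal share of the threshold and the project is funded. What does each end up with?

41 dollars

Equal share of the threshold: 133/7 = 19.
At this profile no one gains by cutting their contribution: any cut drops the total below 133, the project is cancelled, contributions are refunded, and the deviator ends with 29, which is less than 29 − 19 + 31 = 41. Contributing more than 19 just wastes the excess. So contributing exactly 19 is a best response.
Each player's payoff: 29 − 19 + 31 = 41.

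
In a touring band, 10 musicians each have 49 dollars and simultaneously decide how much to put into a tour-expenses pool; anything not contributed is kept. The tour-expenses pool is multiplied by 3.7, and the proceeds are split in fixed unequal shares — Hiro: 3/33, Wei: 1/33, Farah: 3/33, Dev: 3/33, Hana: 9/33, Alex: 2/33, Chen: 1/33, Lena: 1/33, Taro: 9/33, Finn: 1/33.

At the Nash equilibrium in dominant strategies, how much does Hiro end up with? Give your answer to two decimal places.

81.96 dollars

Player j's private return per contributed unit is 3.7 × (j's share). Contributing is weakly dominant for j when that share is at least 1/3.7 = 0.2703, and contributing 0 is dominant otherwise.
The shares above 0.2703 belong to Hana and Taro, contributing 49 each; the remaining 8 contribute 0. Total contributed: 98.
Hiro keeps 49 and receives 3.7 × 98 × 3/33 = 32.96 from the tour-expenses pool, for a payoff of 81.96.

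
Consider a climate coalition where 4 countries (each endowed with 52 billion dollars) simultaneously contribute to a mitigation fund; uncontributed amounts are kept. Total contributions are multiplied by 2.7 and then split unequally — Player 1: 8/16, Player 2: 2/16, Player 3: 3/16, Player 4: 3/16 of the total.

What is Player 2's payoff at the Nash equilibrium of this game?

A player with share s gets back 2.7·s per unit contributed, so full contribution is dominant for anyone with s > 1/2.7 = 0.3704 and zero contribution is dominant for anyone below.
Player 1 alone (share 8/16) is above the threshold, contributing 52; the remaining 3 contribute 0. Total contributed: 52.
Player 2 keeps 52 and receives 2.7 × 52 × 2/16 = 17.55 from the mitigation fund, for a payoff of 69.55.

69.55 billion dollars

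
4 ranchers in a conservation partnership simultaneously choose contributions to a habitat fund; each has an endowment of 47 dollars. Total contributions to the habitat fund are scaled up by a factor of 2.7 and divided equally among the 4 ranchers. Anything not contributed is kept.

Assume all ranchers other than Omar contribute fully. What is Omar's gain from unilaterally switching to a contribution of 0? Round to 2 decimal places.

15.28 dollars

Switching from a contribution of 47 to 0 lets Omar keep an extra 47 dollars, but lowers the habitat fund by 47, which costs Omar their own share of that drop: 2.7/4 × 47 = 31.72.
Net gain = 47 − 31.72 = 15.28. The private return per contributed unit (0.6750) is below 1, so free-riding is indeed the best response regardless of what the others do.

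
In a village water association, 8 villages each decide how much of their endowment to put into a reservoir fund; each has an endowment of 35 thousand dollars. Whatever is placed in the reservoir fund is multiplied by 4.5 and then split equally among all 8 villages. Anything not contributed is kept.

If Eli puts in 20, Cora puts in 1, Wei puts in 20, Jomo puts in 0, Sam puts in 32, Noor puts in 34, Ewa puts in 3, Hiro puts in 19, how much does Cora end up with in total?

106.56 thousand dollars

Total contributed: 20 + 1 + 20 + 0 + 32 + 34 + 3 + 19 = 129.
Each receives 4.5 × 129 / 8 = 72.56 from the reservoir fund.
Cora keeps 35 − 1 = 34, so Cora's payoff is 34 + 72.56 = 106.56.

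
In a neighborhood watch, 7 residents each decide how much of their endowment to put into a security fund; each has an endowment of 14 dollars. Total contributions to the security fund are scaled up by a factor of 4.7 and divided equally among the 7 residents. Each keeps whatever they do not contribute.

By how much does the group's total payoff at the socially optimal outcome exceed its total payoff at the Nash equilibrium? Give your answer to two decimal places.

Each contributed unit returns 4.7/7 = 0.6714 to its contributor — below 1 — so contributing 0 is dominant for every player. At the Nash equilibrium everyone keeps their 14, and the group total is 7 × 14 = 98.
Each contributed unit returns 4.700 to the group as a whole (0.6714 to each of 7 players), which exceeds 1, so the social optimum is full contribution: group total = 4.700 × 98 = 460.60.
Efficiency loss = 460.60 − 98 = 362.60.

362.60 dollars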